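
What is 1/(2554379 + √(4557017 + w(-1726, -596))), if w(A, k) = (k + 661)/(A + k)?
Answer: 5931268038/15150695938244993 - 3*√2729999499522/15150695938244993 ≈ 3.9116e-7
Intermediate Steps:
w(A, k) = (661 + k)/(A + k)
1/(2554379 + √(4557017 + w(-1726, -596))) = 1/(2554379 + √(4557017 + (661 - 596)/(-1726 - 596))) = 1/(2554379 + √(4557017 + 65/(-2322))) = 1/(2554379 + √(4557017 - 1/2322*65)) = 1/(2554379 + √(4557017 - 65/2322)) = 1/(2554379 + √(10581393409/2322)) = 1/(2554379 + √2729999499522/774)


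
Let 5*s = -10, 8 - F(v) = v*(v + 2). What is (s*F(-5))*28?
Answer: 392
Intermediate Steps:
F(v) = 8 - v*(2 + v) (F(v) = 8 - v*(v + 2) = 8 - v*(2 + v))
s = -2 (s = (⅕)*(-10) = -2)
(s*F(-5))*28 = -2*(8 - 1*(-5)² - 2*(-5))*28 = -2*(8 - 1*25 + 10)*28 = -2*(8 - 25 + 10)*28 = -2*(-7)*28 = 14*28 = 392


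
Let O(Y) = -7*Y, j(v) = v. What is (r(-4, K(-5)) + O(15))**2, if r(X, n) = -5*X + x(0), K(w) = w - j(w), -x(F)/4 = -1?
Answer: 6561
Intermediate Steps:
x(F) = 4 (x(F) = -4*(-1) = 4)
K(w) = 0 (K(w) = w - w = 0)
r(X, n) = 4 - 5*X (r(X, n) = -5*X + 4 = 4 - 5*X)
(r(-4, K(-5)) + O(15))**2 = ((4 - 5*(-4)) - 7*15)**2 = ((4 + 20) - 105)**2 = (24 - 105)**2 = (-81)**2 = 6561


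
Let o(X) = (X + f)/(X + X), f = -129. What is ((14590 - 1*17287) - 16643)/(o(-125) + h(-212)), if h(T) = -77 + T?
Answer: 1208750/17999 ≈ 67.156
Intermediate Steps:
o(X) = (-129 + X)/(2*X) (o(X) = (X - 129)/(X + X) = (-129 + X)/((2*X)) = (-129 + X)*(1/(2*X)) = (-129 + X)/(2*X))
((14590 - 1*17287) - 16643)/(o(-125) + h(-212)) = ((14590 - 1*17287) - 16643)/((½)*(-129 - 125)/(-125) + (-77 - 212)) = ((14590 - 17287) - 16643)/((½)*(-1/125)*(-254) - 289) = (-2697 - 16643)/(127/125 - 289) = -19340/(-35998/125) = -19340*(-125/35998) = 1208750/17999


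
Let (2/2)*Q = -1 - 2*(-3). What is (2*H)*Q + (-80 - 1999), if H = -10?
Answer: -2179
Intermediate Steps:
Q = 5 (Q = -1 - 2*(-3) = -1 + 6 = 5)
(2*H)*Q + (-80 - 1999) = (2*(-10))*5 + (-80 - 1999) = -20*5 - 2079 = -100 - 2079 = -2179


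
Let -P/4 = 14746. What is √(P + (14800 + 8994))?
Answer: 3*I*√3910 ≈ 187.59*I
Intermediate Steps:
P = -58984 (P = -4*14746 = -58984)
√(P + (14800 + 8994)) = √(-58984 + (14800 + 8994)) = √(-58984 + 23794) = √(-35190) = 3*I*√3910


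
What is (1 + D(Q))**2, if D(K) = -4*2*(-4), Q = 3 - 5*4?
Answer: 1089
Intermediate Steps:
Q = -17 (Q = 3 - 20 = -17)
D(K) = 32 (D(K) = -8*(-4) = 32)
(1 + D(Q))**2 = (1 + 32)**2 = 33**2 = 1089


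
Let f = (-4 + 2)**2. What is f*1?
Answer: 4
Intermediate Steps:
f = 4 (f = (-2)**2 = 4)
f*1 = 4*1 = 4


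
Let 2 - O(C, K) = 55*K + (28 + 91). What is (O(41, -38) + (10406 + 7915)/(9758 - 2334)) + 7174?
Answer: 67925649/7424 ≈ 9149.5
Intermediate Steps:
O(C, K) = -117 - 55*K (O(C, K) = 2 - (55*K + (28 + 91)) = 2 - (55*K + 119) = 2 - (119 + 55*K) = 2 + (-119 - 55*K) = -117 - 55*K)
(O(41, -38) + (10406 + 7915)/(9758 - 2334)) + 7174 = ((-117 - 55*(-38)) + (10406 + 7915)/(9758 - 2334)) + 7174 = ((-117 + 2090) + 18321/7424) + 7174 = (1973 + 18321*(1/7424)) + 7174 = (1973 + 18321/7424) + 7174 = 14665873/7424 + 7174 = 67925649/7424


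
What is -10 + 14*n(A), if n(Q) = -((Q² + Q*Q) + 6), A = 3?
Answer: -346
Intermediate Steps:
n(Q) = -6 - 2*Q² (n(Q) = -((Q² + Q²) + 6) = -(2*Q² + 6) = -(6 + 2*Q²) = -6 - 2*Q²)
-10 + 14*n(A) = -10 + 14*(-6 - 2*3²) = -10 + 14*(-6 - 2*9) = -10 + 14*(-6 - 18) = -10 + 14*(-24) = -10 - 336 = -346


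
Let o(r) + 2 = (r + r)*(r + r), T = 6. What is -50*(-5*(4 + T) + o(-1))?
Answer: 2400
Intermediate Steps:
o(r) = -2 + 4*r**2 (o(r) = -2 + (r + r)*(r + r) = -2 + (2*r)*(2*r) = -2 + 4*r**2)
-50*(-5*(4 + T) + o(-1)) = -50*(-5*(4 + 6) + (-2 + 4*(-1)**2)) = -50*(-5*10 + (-2 + 4*1)) = -50*(-50 + (-2 + 4)) = -50*(-50 + 2) = -50*(-48) = 2400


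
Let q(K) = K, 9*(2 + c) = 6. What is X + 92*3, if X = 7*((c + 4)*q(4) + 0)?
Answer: 1052/3 ≈ 350.67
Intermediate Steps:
c = -4/3 (c = -2 + (1/9)*6 = -2 + 2/3 = -4/3 ≈ -1.3333)
X = 224/3 (X = 7*((-4/3 + 4)*4 + 0) = 7*((8/3)*4 + 0) = 7*(32/3 + 0) = 7*(32/3) = 224/3 ≈ 74.667)
X + 92*3 = 224/3 + 92*3 = 224/3 + 276 = 1052/3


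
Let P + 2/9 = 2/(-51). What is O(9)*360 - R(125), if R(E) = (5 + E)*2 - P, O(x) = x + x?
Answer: 951620/153 ≈ 6219.7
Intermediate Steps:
P = -40/153 (P = -2/9 + 2/(-51) = -2/9 + 2*(-1/51) = -2/9 - 2/51 = -40/153 ≈ -0.26144)
O(x) = 2*x
R(E) = 1570/153 + 2*E (R(E) = (5 + E)*2 - 1*(-40/153) = (10 + 2*E) + 40/153 = 1570/153 + 2*E)
O(9)*360 - R(125) = (2*9)*360 - (1570/153 + 2*125) = 18*360 - (1570/153 + 250) = 6480 - 1*39820/153 = 6480 - 39820/153 = 951620/153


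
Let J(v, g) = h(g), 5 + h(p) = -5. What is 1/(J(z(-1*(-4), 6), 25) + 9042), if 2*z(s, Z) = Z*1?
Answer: 1/9032 ≈ 0.00011072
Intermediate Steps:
z(s, Z) = Z/2 (z(s, Z) = (Z*1)/2 = Z/2)
h(p) = -10 (h(p) = -5 - 5 = -10)
J(v, g) = -10
1/(J(z(-1*(-4), 6), 25) + 9042) = 1/(-10 + 9042) = 1/9032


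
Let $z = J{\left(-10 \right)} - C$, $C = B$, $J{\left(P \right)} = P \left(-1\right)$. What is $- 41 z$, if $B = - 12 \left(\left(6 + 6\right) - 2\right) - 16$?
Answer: $-5986$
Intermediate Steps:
$J{\left(P \right)} = - P$
$B = -136$ ($B = - 12 \left(12 - 2\right) - 16 = \left(-12\right) 10 - 16 = -120 - 16 = -136$)
$C = -136$
$z = 146$ ($z = \left(-1\right) \left(-10\right) - -136 = 10 + 136 = 146$)
$- 41 z = \left(-41\right) 146 = -5986$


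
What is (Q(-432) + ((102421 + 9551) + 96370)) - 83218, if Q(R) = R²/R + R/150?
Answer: 3117228/25 ≈ 1.2469e+5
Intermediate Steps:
Q(R) = 151*R/150 (Q(R) = R + R*(1/150) = R + R/150 = 151*R/150)
(Q(-432) + ((102421 + 9551) + 96370)) - 83218 = ((151/150)*(-432) + ((102421 + 9551) + 96370)) - 83218 = (-10872/25 + (111972 + 96370)) - 83218 = (-10872/25 + 208342) - 83218 = 5197678/25 - 83218 = 3117228/25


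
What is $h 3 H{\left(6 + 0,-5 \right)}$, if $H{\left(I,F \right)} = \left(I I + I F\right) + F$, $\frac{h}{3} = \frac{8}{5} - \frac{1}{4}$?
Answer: $\frac{243}{20} \approx 12.15$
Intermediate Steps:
$h = \frac{81}{20}$ ($h = 3 \left(\frac{8}{5} - \frac{1}{4}\right) = 3 \cdot \frac{27}{20} = \frac{81}{20} \approx 4.05$)
$H{\left(I,F \right)} = F + I^{2} + F I$ ($H{\left(I,F \right)} = \left(I^{2} + F I\right) + F = F + I^{2} + F I$)
$h 3 H{\left(6 + 0,-5 \right)} = \frac{81}{20} \cdot 3 \left(-5 + \left(6 + 0\right)^{2} - 5 \left(6 + 0\right)\right) = \frac{243 \left(-5 + 6^{2} - 30\right)}{20} = \frac{243 \left(-5 + 36 - 30\right)}{20} = \frac{243}{20} \cdot 1 = \frac{243}{20}$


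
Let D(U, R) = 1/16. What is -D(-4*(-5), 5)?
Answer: -1/16 ≈ -0.062500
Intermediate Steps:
D(U, R) = 1/16
-D(-4*(-5), 5) = -1*1/16 = -1/16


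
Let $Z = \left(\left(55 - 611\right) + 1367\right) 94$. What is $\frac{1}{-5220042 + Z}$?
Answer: $- \frac{1}{5143808} \approx -1.9441 \cdot 10^{-7}$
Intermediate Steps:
$Z = 76234$ ($Z = \left(\left(55 - 611\right) + 1367\right) 94 = \left(-556 + 1367\right) 94 = 811 \cdot 94 = 76234$)
$\frac{1}{-5220042 + Z} = \frac{1}{-5220042 + 76234} = \frac{1}{-5143808} = - \frac{1}{5143808}$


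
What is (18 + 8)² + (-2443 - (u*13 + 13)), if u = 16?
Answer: -1988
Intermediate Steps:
(18 + 8)² + (-2443 - (u*13 + 13)) = (18 + 8)² + (-2443 - (16*13 + 13)) = 26² + (-2443 - (208 + 13)) = 676 + (-2443 - 1*221) = 676 + (-2443 - 221) = 676 - 2664 = -1988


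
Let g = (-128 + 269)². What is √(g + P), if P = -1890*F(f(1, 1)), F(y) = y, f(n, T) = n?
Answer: 3*√1999 ≈ 134.13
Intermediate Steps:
g = 19881 (g = 141² = 19881)
P = -1890 (P = -1890*1 = -1890)
√(g + P) = √(19881 - 1890) = √17991 = 3*√1999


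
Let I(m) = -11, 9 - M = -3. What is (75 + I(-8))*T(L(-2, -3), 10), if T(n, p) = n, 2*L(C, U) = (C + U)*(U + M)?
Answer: -1440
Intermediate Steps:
M = 12 (M = 9 - 1*(-3) = 9 + 3 = 12)
L(C, U) = (12 + U)*(C + U)/2 (L(C, U) = ((C + U)*(U + 12))/2 = ((C + U)*(12 + U))/2 = ((12 + U)*(C + U))/2 = (12 + U)*(C + U)/2)
(75 + I(-8))*T(L(-2, -3), 10) = (75 - 11)*((1/2)*(-3)**2 + 6*(-2) + 6*(-3) + (1/2)*(-2)*(-3)) = 64*((1/2)*9 - 12 - 18 + 3) = 64*(9/2 - 12 - 18 + 3) = 64*(-45/2) = -1440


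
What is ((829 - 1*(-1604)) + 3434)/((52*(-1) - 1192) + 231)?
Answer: -5867/1013 ≈ -5.7917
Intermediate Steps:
((829 - 1*(-1604)) + 3434)/((52*(-1) - 1192) + 231) = ((829 + 1604) + 3434)/((-52 - 1192) + 231) = (2433 + 3434)/(-1244 + 231) = 5867/(-1013) = 5867*(-1/1013) = -5867/1013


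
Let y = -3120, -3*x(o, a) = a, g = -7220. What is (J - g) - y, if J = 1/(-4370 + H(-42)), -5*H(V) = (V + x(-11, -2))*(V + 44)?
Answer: 675222665/65302 ≈ 10340.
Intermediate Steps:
x(o, a) = -a/3
H(V) = -(44 + V)*(⅔ + V)/5 (H(V) = -(V - ⅓*(-2))*(V + 44)/5 = -(V + ⅔)*(44 + V)/5 = -(⅔ + V)*(44 + V)/5 = -(44 + V)*(⅔ + V)/5)
J = -15/65302 (J = 1/(-4370 + (-88/15 - 134/15*(-42) - ⅕*(-42)²)) = 1/(-4370 + (-88/15 + 1876/5 - ⅕*1764)) = 1/(-4370 + (-88/15 + 1876/5 - 1764/5)) = 1/(-4370 + 248/15) = 1/(-65302/15) = -15/65302 ≈ -0.00022970)
(J - g) - y = (-15/65302 - 1*(-7220)) - 1*(-3120) = (-15/65302 + 7220) + 3120 = 471480425/65302 + 3120 = 675222665/65302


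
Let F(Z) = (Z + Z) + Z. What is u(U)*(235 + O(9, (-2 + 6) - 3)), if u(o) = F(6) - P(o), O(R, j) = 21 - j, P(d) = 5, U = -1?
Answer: 3315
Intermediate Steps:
F(Z) = 3*Z (F(Z) = 2*Z + Z = 3*Z)
u(o) = 13 (u(o) = 3*6 - 1*5 = 18 - 5 = 13)
u(U)*(235 + O(9, (-2 + 6) - 3)) = 13*(235 + (21 - ((-2 + 6) - 3))) = 13*(235 + (21 - (4 - 3))) = 13*(235 + (21 - 1*1)) = 13*(235 + (21 - 1)) = 13*(235 + 20) = 13*255 = 3315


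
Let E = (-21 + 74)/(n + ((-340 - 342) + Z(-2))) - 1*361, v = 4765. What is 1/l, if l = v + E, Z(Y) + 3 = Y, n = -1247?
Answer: 1934/8517283 ≈ 0.00022707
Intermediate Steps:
Z(Y) = -3 + Y
E = -698227/1934 (E = (-21 + 74)/(-1247 + ((-340 - 342) + (-3 - 2))) - 1*361 = 53/(-1247 + (-682 - 5)) - 361 = 53/(-1247 - 687) - 361 = 53/(-1934) - 361 = 53*(-1/1934) - 361 = -53/1934 - 361 = -698227/1934 ≈ -361.03)
l = 8517283/1934 (l = 4765 - 698227/1934 = 8517283/1934 ≈ 4404.0)
1/l = 1/(8517283/1934) = 1934/8517283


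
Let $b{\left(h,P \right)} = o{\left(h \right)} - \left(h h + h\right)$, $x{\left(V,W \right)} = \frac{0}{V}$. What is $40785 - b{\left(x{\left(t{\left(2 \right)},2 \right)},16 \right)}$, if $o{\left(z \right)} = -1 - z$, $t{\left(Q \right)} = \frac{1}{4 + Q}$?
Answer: $40786$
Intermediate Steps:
$x{\left(V,W \right)} = 0$
$b{\left(h,P \right)} = -1 - h^{2} - 2 h$ ($b{\left(h,P \right)} = \left(-1 - h\right) - \left(h h + h\right) = \left(-1 - h\right) - \left(h^{2} + h\right) = \left(-1 - h\right) - \left(h + h^{2}\right) = -1 - h^{2} - 2 h$)
$40785 - b{\left(x{\left(t{\left(2 \right)},2 \right)},16 \right)} = 40785 - \left(-1 - 0^{2} - 0\right) = 40785 - \left(-1 - 0 + 0\right) = 40785 - \left(-1 + 0 + 0\right) = 40785 - -1 = 40785 + 1 = 40786$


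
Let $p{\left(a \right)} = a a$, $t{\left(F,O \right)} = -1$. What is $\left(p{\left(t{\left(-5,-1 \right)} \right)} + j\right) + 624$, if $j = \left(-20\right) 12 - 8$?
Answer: $377$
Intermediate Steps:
$p{\left(a \right)} = a^{2}$
$j = -248$ ($j = -240 - 8 = -248$)
$\left(p{\left(t{\left(-5,-1 \right)} \right)} + j\right) + 624 = \left(\left(-1\right)^{2} - 248\right) + 624 = \left(1 - 248\right) + 624 = -247 + 624 = 377$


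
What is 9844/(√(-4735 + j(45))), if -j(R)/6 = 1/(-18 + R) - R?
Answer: -29532*I*√40187/40187 ≈ -147.32*I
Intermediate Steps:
j(R) = -6/(-18 + R) + 6*R (j(R) = -6*(1/(-18 + R) - R) = -6/(-18 + R) + 6*R)
9844/(√(-4735 + j(45))) = 9844/(√(-4735 + 6*(-1 + 45² - 18*45)/(-18 + 45))) = 9844/(√(-4735 + 6*(-1 + 2025 - 810)/27)) = 9844/(√(-4735 + 6*(1/27)*1214)) = 9844/(√(-4735 + 2428/9)) = 9844/(√(-40187/9)) = 9844/((I*√40187/3)) = 9844*(-3*I*√40187/40187) = -29532*I*√40187/40187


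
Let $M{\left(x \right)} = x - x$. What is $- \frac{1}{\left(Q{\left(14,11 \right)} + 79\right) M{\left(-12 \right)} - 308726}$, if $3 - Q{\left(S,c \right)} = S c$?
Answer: $\frac{1}{308726} \approx 3.2391 \cdot 10^{-6}$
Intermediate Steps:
$M{\left(x \right)} = 0$
$Q{\left(S,c \right)} = 3 - S c$
$- \frac{1}{\left(Q{\left(14,11 \right)} + 79\right) M{\left(-12 \right)} - 308726} = - \frac{1}{\left(\left(3 - 14 \cdot 11\right) + 79\right) 0 - 308726} = - \frac{1}{\left(\left(3 - 154\right) + 79\right) 0 - 308726} = - \frac{1}{\left(-151 + 79\right) 0 - 308726} = - \frac{1}{\left(-72\right) 0 - 308726} = - \frac{1}{0 - 308726} = - \frac{1}{-308726} = \left(-1\right) \left(- \frac{1}{308726}\right) = \frac{1}{308726}$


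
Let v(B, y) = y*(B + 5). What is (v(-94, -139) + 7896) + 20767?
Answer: 41034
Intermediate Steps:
v(B, y) = y*(5 + B)
(v(-94, -139) + 7896) + 20767 = (-139*(5 - 94) + 7896) + 20767 = (-139*(-89) + 7896) + 20767 = (12371 + 7896) + 20767 = 20267 + 20767 = 41034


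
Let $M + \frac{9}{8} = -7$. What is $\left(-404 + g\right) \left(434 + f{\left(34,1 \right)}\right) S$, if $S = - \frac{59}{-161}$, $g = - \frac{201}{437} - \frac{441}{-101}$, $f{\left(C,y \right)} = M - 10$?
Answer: $- \frac{866581184769}{14212114} \approx -60975.0$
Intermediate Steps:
$M = - \frac{65}{8}$ ($M = - \frac{9}{8} - 7 = - \frac{65}{8} \approx -8.125$)
$f{\left(C,y \right)} = - \frac{145}{8}$ ($f{\left(C,y \right)} = - \frac{65}{8} - 10 = - \frac{145}{8}$)
$g = \frac{172416}{44137}$ ($g = \left(-201\right) \frac{1}{437} - - \frac{441}{101} = - \frac{201}{437} + \frac{441}{101} = \frac{172416}{44137} \approx 3.9064$)
$S = \frac{59}{161}$ ($S = \left(-59\right) \left(- \frac{1}{161}\right) = \frac{59}{161} \approx 0.36646$)
$\left(-404 + g\right) \left(434 + f{\left(34,1 \right)}\right) S = \left(-404 + \frac{172416}{44137}\right) \left(434 - \frac{145}{8}\right) \frac{59}{161} = \left(- \frac{17658932}{44137}\right) \frac{3327}{8} \cdot \frac{59}{161} = \left(- \frac{14687816691}{88274}\right) \frac{59}{161} = - \frac{866581184769}{14212114}$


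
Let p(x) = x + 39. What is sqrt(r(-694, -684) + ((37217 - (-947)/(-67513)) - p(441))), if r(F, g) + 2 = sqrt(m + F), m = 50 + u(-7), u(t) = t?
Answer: sqrt(167438255948404 + 4558005169*I*sqrt(651))/67513 ≈ 191.66 + 0.066561*I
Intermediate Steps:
p(x) = 39 + x
m = 43 (m = 50 - 7 = 43)
r(F, g) = -2 + sqrt(43 + F)
sqrt(r(-694, -684) + ((37217 - (-947)/(-67513)) - p(441))) = sqrt((-2 + sqrt(43 - 694)) + ((37217 - (-947)/(-67513)) - (39 + 441))) = sqrt((-2 + sqrt(-651)) + ((37217 - (-947)*(-1)/67513) - 1*480)) = sqrt((-2 + I*sqrt(651)) + ((37217 - 1*947/67513) - 480)) = sqrt((-2 + I*sqrt(651)) + ((37217 - 947/67513) - 480)) = sqrt((-2 + I*sqrt(651)) + (2512630374/67513 - 480)) = sqrt((-2 + I*sqrt(651)) + 2480224134/67513) = sqrt(2480089108/67513 + I*sqrt(651))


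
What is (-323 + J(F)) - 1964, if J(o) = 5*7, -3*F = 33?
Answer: -2252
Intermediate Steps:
F = -11 (F = -1/3*33 = -11)
J(o) = 35
(-323 + J(F)) - 1964 = (-323 + 35) - 1964 = -288 - 1964 = -2252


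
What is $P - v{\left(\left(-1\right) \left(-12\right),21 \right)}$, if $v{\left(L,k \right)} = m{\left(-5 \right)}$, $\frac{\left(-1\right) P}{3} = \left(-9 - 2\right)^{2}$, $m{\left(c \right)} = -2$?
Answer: $-361$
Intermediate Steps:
$P = -363$ ($P = - 3 \left(-9 - 2\right)^{2} = - 3 \left(-11\right)^{2} = \left(-3\right) 121 = -363$)
$v{\left(L,k \right)} = -2$
$P - v{\left(\left(-1\right) \left(-12\right),21 \right)} = -363 - -2 = -363 + 2 = -361$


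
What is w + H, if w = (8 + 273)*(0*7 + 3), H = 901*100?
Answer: 90943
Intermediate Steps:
H = 90100
w = 843 (w = 281*(0 + 3) = 281*3 = 843)
w + H = 843 + 90100 = 90943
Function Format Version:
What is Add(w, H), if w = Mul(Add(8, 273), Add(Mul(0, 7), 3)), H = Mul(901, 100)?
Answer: 90943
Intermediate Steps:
H = 90100
w = 843 (w = Mul(281, Add(0, 3)) = Mul(281, 3) = 843)
Add(w, H) = Add(843, 90100) = 90943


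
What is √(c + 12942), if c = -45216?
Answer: 3*I*√3586 ≈ 179.65*I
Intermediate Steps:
√(c + 12942) = √(-45216 + 12942) = √(-32274) = 3*I*√3586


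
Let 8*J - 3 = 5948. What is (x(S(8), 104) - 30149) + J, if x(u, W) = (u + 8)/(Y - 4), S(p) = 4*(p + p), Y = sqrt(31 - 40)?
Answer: -5883329/200 - 216*I/25 ≈ -29417.0 - 8.64*I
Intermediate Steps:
Y = 3*I (Y = sqrt(-9) = 3*I ≈ 3.0*I)
S(p) = 8*p (S(p) = 4*(2*p) = 8*p)
J = 5951/8 (J = 3/8 + (1/8)*5948 = 3/8 + 1487/2 = 5951/8 ≈ 743.88)
x(u, W) = (-4 - 3*I)*(8 + u)/25 (x(u, W) = (u + 8)/(3*I - 4) = (8 + u)/(-4 + 3*I) = (8 + u)*((-4 - 3*I)/25) = (-4 - 3*I)*(8 + u)/25)
(x(S(8), 104) - 30149) + J = (-(4 + 3*I)*(8 + 8*8)/25 - 30149) + 5951/8 = (-(4 + 3*I)*(8 + 64)/25 - 30149) + 5951/8 = (-1/25*(4 + 3*I)*72 - 30149) + 5951/8 = ((-288/25 - 216*I/25) - 30149) + 5951/8 = (-754013/25 - 216*I/25) + 5951/8 = -5883329/200 - 216*I/25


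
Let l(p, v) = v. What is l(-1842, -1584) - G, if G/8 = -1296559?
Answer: 10370888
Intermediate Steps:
G = -10372472 (G = 8*(-1296559) = -10372472)
l(-1842, -1584) - G = -1584 - 1*(-10372472) = -1584 + 10372472 = 10370888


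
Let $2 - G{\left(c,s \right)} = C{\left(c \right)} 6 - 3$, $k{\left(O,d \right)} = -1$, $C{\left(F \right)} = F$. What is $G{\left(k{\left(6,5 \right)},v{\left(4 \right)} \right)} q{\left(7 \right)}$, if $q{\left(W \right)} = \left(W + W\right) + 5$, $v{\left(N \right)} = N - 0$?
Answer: $209$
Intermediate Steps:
$v{\left(N \right)} = N$ ($v{\left(N \right)} = N + 0 = N$)
$G{\left(c,s \right)} = 5 - 6 c$ ($G{\left(c,s \right)} = 2 - \left(c 6 - 3\right) = 2 - \left(6 c - 3\right) = 2 - \left(-3 + 6 c\right) = 5 - 6 c$)
$q{\left(W \right)} = 5 + 2 W$ ($q{\left(W \right)} = 2 W + 5 = 5 + 2 W$)
$G{\left(k{\left(6,5 \right)},v{\left(4 \right)} \right)} q{\left(7 \right)} = \left(5 - -6\right) \left(5 + 2 \cdot 7\right) = \left(5 + 6\right) \left(5 + 14\right) = 11 \cdot 19 = 209$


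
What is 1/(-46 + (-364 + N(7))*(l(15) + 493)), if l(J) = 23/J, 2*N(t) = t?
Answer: -15/2674879 ≈ -5.6077e-6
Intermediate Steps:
N(t) = t/2
1/(-46 + (-364 + N(7))*(l(15) + 493)) = 1/(-46 + (-364 + (1/2)*7)*(23/15 + 493)) = 1/(-46 + (-364 + 7/2)*(23*(1/15) + 493)) = 1/(-46 - 721*(23/15 + 493)/2) = 1/(-46 - 721/2*7418/15) = 1/(-46 - 2674189/15) = 1/(-2674879/15) = -15/2674879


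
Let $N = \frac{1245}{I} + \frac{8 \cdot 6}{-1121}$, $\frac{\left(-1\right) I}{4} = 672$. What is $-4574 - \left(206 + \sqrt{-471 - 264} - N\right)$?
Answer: $- \frac{4801616703}{1004416} - 7 i \sqrt{15} \approx -4780.5 - 27.111 i$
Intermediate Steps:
$I = -2688$ ($I = \left(-4\right) 672 = -2688$)
$N = - \frac{508223}{1004416}$ ($N = \frac{1245}{-2688} + \frac{8 \cdot 6}{-1121} = 1245 \left(- \frac{1}{2688}\right) + 48 \left(- \frac{1}{1121}\right) = - \frac{415}{896} - \frac{48}{1121} = - \frac{508223}{1004416} \approx -0.50599$)
$-4574 - \left(206 + \sqrt{-471 - 264} - N\right) = -4574 - \left(\frac{207417919}{1004416} + \sqrt{-471 - 264}\right) = -4574 - \left(\frac{207417919}{1004416} + \sqrt{-735}\right) = -4574 - \left(\frac{207417919}{1004416} + 7 i \sqrt{15}\right) = - \frac{4801616703}{1004416} - 7 i \sqrt{15}$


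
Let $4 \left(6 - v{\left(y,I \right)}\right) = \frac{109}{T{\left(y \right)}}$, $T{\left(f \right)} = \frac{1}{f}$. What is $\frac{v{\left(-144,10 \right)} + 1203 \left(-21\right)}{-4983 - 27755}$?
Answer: $\frac{21333}{32738} \approx 0.65163$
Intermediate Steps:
$v{\left(y,I \right)} = 6 - \frac{109 y}{4}$ ($v{\left(y,I \right)} = 6 - \frac{109 \frac{1}{\frac{1}{y}}}{4} = 6 - \frac{109 y}{4}$)
$\frac{v{\left(-144,10 \right)} + 1203 \left(-21\right)}{-4983 - 27755} = \frac{\left(6 - -3924\right) + 1203 \left(-21\right)}{-4983 - 27755} = \frac{\left(6 + 3924\right) - 25263}{-32738} = \left(3930 - 25263\right) \left(- \frac{1}{32738}\right) = \left(-21333\right) \left(- \frac{1}{32738}\right) = \frac{21333}{32738}$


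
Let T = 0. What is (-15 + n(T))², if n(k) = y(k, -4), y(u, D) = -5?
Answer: 400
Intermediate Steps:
n(k) = -5
(-15 + n(T))² = (-15 - 5)² = (-20)² = 400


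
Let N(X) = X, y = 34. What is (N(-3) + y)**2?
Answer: 961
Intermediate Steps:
(N(-3) + y)**2 = (-3 + 34)**2 = 31**2 = 961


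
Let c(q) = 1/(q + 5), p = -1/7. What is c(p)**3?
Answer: 343/39304 ≈ 0.0087269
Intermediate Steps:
p = -1/7 (p = -1*1/7 = -1/7 ≈ -0.14286)
c(q) = 1/(5 + q)
c(p)**3 = (1/(5 - 1/7))**3 = (1/(34/7))**3 = (7/34)**3 = 343/39304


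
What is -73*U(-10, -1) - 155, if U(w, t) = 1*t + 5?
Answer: -447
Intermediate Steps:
U(w, t) = 5 + t (U(w, t) = t + 5 = 5 + t)
-73*U(-10, -1) - 155 = -73*(5 - 1) - 155 = -73*4 - 155 = -292 - 155 = -447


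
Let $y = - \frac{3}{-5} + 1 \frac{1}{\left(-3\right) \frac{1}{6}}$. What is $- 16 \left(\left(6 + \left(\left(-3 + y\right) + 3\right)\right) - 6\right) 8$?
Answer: $\frac{896}{5} \approx 179.2$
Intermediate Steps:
$y = - \frac{7}{5}$ ($y = \left(-3\right) \left(- \frac{1}{5}\right) + 1 \frac{1}{\left(-3\right) \frac{1}{6}} = \frac{3}{5} + 1 \frac{1}{- \frac{1}{2}} = \frac{3}{5} + 1 \left(-2\right) = \frac{3}{5} - 2 = - \frac{7}{5} \approx -1.4$)
$- 16 \left(\left(6 + \left(\left(-3 + y\right) + 3\right)\right) - 6\right) 8 = - 16 \left(\left(6 + \left(\left(-3 - \frac{7}{5}\right) + 3\right)\right) - 6\right) 8 = - 16 \left(\left(6 + \left(- \frac{22}{5} + 3\right)\right) - 6\right) 8 = - 16 \left(\left(6 - \frac{7}{5}\right) - 6\right) 8 = - 16 \left(\frac{23}{5} - 6\right) 8 = \left(-16\right) \left(- \frac{7}{5}\right) 8 = \frac{112}{5} \cdot 8 = \frac{896}{5}$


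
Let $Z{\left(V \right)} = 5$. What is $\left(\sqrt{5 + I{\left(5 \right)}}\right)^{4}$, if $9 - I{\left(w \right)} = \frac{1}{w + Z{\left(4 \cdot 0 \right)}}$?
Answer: $\frac{19321}{100} \approx 193.21$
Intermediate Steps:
$I{\left(w \right)} = 9 - \frac{1}{5 + w}$ ($I{\left(w \right)} = 9 - \frac{1}{w + 5} = 9 - \frac{1}{5 + w}$)
$\left(\sqrt{5 + I{\left(5 \right)}}\right)^{4} = \left(\sqrt{5 + \frac{44 + 9 \cdot 5}{5 + 5}}\right)^{4} = \left(\sqrt{5 + \frac{44 + 45}{10}}\right)^{4} = \left(\sqrt{5 + \frac{1}{10} \cdot 89}\right)^{4} = \left(\sqrt{5 + \frac{89}{10}}\right)^{4} = \left(\sqrt{\frac{139}{10}}\right)^{4} = \left(\frac{\sqrt{1390}}{10}\right)^{4} = \frac{19321}{100}$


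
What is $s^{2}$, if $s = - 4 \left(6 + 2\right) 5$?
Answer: $25600$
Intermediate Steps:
$s = -160$ ($s = \left(-4\right) 8 \cdot 5 = \left(-32\right) 5 = -160$)
$s^{2} = \left(-160\right)^{2} = 25600$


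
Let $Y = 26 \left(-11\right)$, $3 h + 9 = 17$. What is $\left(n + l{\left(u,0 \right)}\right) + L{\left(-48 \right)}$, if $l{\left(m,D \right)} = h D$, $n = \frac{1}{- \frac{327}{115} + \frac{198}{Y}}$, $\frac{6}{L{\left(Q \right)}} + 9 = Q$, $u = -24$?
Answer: $- \frac{38977}{100434} \approx -0.38809$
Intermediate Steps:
$h = \frac{8}{3}$ ($h = -3 + \frac{1}{3} \cdot 17 = -3 + \frac{17}{3} = \frac{8}{3} \approx 2.6667$)
$Y = -286$
$L{\left(Q \right)} = \frac{6}{-9 + Q}$
$n = - \frac{1495}{5286}$ ($n = \frac{1}{- \frac{327}{115} + \frac{198}{-286}} = \frac{1}{\left(-327\right) \frac{1}{115} + 198 \left(- \frac{1}{286}\right)} = \frac{1}{- \frac{327}{115} - \frac{9}{13}} = \frac{1}{- \frac{5286}{1495}} = - \frac{1495}{5286} \approx -0.28282$)
$l{\left(m,D \right)} = \frac{8 D}{3}$
$\left(n + l{\left(u,0 \right)}\right) + L{\left(-48 \right)} = \left(- \frac{1495}{5286} + \frac{8}{3} \cdot 0\right) + \frac{6}{-9 - 48} = \left(- \frac{1495}{5286} + 0\right) + \frac{6}{-57} = - \frac{1495}{5286} + 6 \left(- \frac{1}{57}\right) = - \frac{1495}{5286} - \frac{2}{19} = - \frac{38977}{100434}$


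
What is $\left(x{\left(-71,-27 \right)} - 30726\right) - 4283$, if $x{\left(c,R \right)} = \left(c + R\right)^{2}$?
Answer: $-25405$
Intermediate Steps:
$x{\left(c,R \right)} = \left(R + c\right)^{2}$
$\left(x{\left(-71,-27 \right)} - 30726\right) - 4283 = \left(\left(-27 - 71\right)^{2} - 30726\right) - 4283 = \left(\left(-98\right)^{2} - 30726\right) - 4283 = \left(9604 - 30726\right) - 4283 = -21122 - 4283 = -25405$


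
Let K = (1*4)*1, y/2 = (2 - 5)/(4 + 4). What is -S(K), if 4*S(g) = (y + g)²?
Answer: -169/64 ≈ -2.6406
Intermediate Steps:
y = -¾ (y = 2*((2 - 5)/(4 + 4)) = 2*(-3/8) = -¾ ≈ -0.75000)
K = 4 (K = 4*1 = 4)
S(g) = (-¾ + g)²/4
-S(K) = -(-3 + 4*4)²/64 = -(-3 + 16)²/64 = -13²/64 = -169/64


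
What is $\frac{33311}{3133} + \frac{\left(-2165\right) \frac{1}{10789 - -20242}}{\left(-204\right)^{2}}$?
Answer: $\frac{3309027343147}{311224049136} \approx 10.632$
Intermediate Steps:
$\frac{33311}{3133} + \frac{\left(-2165\right) \frac{1}{10789 - -20242}}{\left(-204\right)^{2}} = 33311 \cdot \frac{1}{3133} + \frac{\left(-2165\right) \frac{1}{10789 + 20242}}{41616} = \frac{33311}{3133} + - \frac{2165}{31031} \cdot \frac{1}{41616} = \frac{33311}{3133} + \left(-2165\right) \frac{1}{31031} \cdot \frac{1}{41616} = \frac{33311}{3133} - \frac{2165}{1291386096} = \frac{3309027343147}{311224049136}$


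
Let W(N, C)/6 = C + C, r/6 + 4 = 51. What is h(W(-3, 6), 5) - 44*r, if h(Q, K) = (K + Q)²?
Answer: -6479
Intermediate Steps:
r = 282 (r = -24 + 6*51 = -24 + 306 = 282)
W(N, C) = 12*C (W(N, C) = 6*(C + C) = 6*(2*C) = 12*C)
h(W(-3, 6), 5) - 44*r = (5 + 12*6)² - 44*282 = (5 + 72)² - 12408 = 77² - 12408 = 5929 - 12408 = -6479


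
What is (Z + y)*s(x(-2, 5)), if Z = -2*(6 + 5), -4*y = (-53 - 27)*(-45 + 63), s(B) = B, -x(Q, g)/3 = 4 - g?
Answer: 1014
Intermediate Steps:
x(Q, g) = -12 + 3*g (x(Q, g) = -3*(4 - g) = -12 + 3*g)
y = 360 (y = -(-53 - 27)*(-45 + 63)/4 = -(-20)*18 = -1/4*(-1440) = 360)
Z = -22 (Z = -2*11 = -22)
(Z + y)*s(x(-2, 5)) = (-22 + 360)*(-12 + 3*5) = 338*(-12 + 15) = 338*3 = 1014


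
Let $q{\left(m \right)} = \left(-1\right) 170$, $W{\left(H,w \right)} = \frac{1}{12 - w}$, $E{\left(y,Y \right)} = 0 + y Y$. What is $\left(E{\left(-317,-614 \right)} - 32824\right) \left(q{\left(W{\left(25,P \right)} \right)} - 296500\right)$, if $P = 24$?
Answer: $-48005359380$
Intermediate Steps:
$E{\left(y,Y \right)} = Y y$ ($E{\left(y,Y \right)} = 0 + Y y = Y y$)
$q{\left(m \right)} = -170$
$\left(E{\left(-317,-614 \right)} - 32824\right) \left(q{\left(W{\left(25,P \right)} \right)} - 296500\right) = \left(\left(-614\right) \left(-317\right) - 32824\right) \left(-170 - 296500\right) = \left(194638 - 32824\right) \left(-296670\right) = 161814 \left(-296670\right) = -48005359380$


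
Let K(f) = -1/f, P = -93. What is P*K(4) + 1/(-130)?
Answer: 6043/260 ≈ 23.242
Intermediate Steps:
P*K(4) + 1/(-130) = -(-93)/4 + 1/(-130) = -(-93)/4 - 1/130 = -93*(-¼) - 1/130 = 93/4 - 1/130 = 6043/260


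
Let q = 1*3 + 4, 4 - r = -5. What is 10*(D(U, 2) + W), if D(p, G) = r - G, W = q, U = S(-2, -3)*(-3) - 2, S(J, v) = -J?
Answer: 140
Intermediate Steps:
r = 9 (r = 4 - 1*(-5) = 4 + 5 = 9)
U = -8 (U = -1*(-2)*(-3) - 2 = 2*(-3) - 2 = -6 - 2 = -8)
q = 7 (q = 3 + 4 = 7)
W = 7
D(p, G) = 9 - G
10*(D(U, 2) + W) = 10*((9 - 1*2) + 7) = 10*((9 - 2) + 7) = 10*(7 + 7) = 10*14 = 140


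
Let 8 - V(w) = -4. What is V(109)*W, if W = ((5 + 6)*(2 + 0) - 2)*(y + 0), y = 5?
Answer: 1200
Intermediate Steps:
V(w) = 12 (V(w) = 8 - 1*(-4) = 8 + 4 = 12)
W = 100 (W = ((5 + 6)*(2 + 0) - 2)*(5 + 0) = (11*2 - 2)*5 = (22 - 2)*5 = 20*5 = 100)
V(109)*W = 12*100 = 1200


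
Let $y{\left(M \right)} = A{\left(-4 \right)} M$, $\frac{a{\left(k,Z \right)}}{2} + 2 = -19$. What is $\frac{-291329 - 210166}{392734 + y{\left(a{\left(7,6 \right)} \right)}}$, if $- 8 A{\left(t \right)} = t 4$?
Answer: $- \frac{100299}{78530} \approx -1.2772$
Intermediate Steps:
$A{\left(t \right)} = - \frac{t}{2}$ ($A{\left(t \right)} = - \frac{t 4}{8} = - \frac{4 t}{8} = - \frac{t}{2}$)
$a{\left(k,Z \right)} = -42$ ($a{\left(k,Z \right)} = -4 + 2 \left(-19\right) = -4 - 38 = -42$)
$y{\left(M \right)} = 2 M$ ($y{\left(M \right)} = \left(- \frac{1}{2}\right) \left(-4\right) M = 2 M$)
$\frac{-291329 - 210166}{392734 + y{\left(a{\left(7,6 \right)} \right)}} = \frac{-291329 - 210166}{392734 + 2 \left(-42\right)} = - \frac{501495}{392734 - 84} = - \frac{501495}{392650} = \left(-501495\right) \frac{1}{392650} = - \frac{100299}{78530}$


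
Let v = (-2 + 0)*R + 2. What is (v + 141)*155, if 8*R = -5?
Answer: 89435/4 ≈ 22359.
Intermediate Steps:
R = -5/8 (R = (⅛)*(-5) = -5/8 ≈ -0.62500)
v = 13/4 (v = (-2 + 0)*(-5/8) + 2 = -2*(-5/8) + 2 = 5/4 + 2 = 13/4 ≈ 3.2500)
(v + 141)*155 = (13/4 + 141)*155 = (577/4)*155 = 89435/4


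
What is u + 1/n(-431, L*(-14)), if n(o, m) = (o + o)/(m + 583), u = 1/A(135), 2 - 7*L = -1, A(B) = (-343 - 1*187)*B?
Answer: -10321303/15419025 ≈ -0.66939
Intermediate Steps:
A(B) = -530*B (A(B) = (-343 - 187)*B = -530*B)
L = 3/7 (L = 2/7 - ⅐*(-1) = 2/7 + ⅐ = 3/7 ≈ 0.42857)
u = -1/71550 (u = 1/(-530*135) = 1/(-71550) = -1/71550 ≈ -1.3976e-5)
n(o, m) = 2*o/(583 + m) (n(o, m) = (2*o)/(583 + m) = 2*o/(583 + m))
u + 1/n(-431, L*(-14)) = -1/71550 + 1/(2*(-431)/(583 + (3/7)*(-14))) = -1/71550 + 1/(2*(-431)/(583 - 6)) = -1/71550 + 1/(2*(-431)/577) = -1/71550 + 1/(2*(-431)*(1/577)) = -1/71550 + 1/(-862/577) = -1/71550 - 577/862 = -10321303/15419025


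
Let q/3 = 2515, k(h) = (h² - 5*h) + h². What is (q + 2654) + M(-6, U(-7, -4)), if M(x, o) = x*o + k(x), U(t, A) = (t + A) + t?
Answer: 10409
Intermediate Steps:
U(t, A) = A + 2*t (U(t, A) = (A + t) + t = A + 2*t)
k(h) = -5*h + 2*h²
M(x, o) = o*x + x*(-5 + 2*x) (M(x, o) = x*o + x*(-5 + 2*x) = o*x + x*(-5 + 2*x))
q = 7545 (q = 3*2515 = 7545)
(q + 2654) + M(-6, U(-7, -4)) = (7545 + 2654) - 6*(-5 + (-4 + 2*(-7)) + 2*(-6)) = 10199 - 6*(-5 + (-4 - 14) - 12) = 10199 - 6*(-5 - 18 - 12) = 10199 - 6*(-35) = 10199 + 210 = 10409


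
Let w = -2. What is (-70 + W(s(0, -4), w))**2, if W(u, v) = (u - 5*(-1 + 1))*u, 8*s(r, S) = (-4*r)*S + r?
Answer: 4900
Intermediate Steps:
s(r, S) = r/8 - S*r/2 (s(r, S) = ((-4*r)*S + r)/8 = (-4*S*r + r)/8 = (r - 4*S*r)/8 = r/8 - S*r/2)
W(u, v) = u**2 (W(u, v) = (u - 5*0)*u = (u + 0)*u = u*u = u**2)
(-70 + W(s(0, -4), w))**2 = (-70 + ((1/8)*0*(1 - 4*(-4)))**2)**2 = (-70 + ((1/8)*0*(1 + 16))**2)**2 = (-70 + ((1/8)*0*17)**2)**2 = (-70 + 0**2)**2 = (-70 + 0)**2 = (-70)**2 = 4900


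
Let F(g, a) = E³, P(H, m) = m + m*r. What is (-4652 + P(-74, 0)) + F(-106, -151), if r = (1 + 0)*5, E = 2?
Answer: -4644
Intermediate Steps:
r = 5 (r = 1*5 = 5)
P(H, m) = 6*m (P(H, m) = m + m*5 = m + 5*m = 6*m)
F(g, a) = 8 (F(g, a) = 2³ = 8)
(-4652 + P(-74, 0)) + F(-106, -151) = (-4652 + 6*0) + 8 = (-4652 + 0) + 8 = -4652 + 8 = -4644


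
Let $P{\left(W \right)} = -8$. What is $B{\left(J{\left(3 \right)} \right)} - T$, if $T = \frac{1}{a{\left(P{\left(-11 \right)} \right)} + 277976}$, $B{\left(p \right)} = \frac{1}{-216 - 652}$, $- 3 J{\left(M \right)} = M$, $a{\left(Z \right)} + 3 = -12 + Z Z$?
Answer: $- \frac{278893}{241325700} \approx -0.0011557$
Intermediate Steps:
$a{\left(Z \right)} = -15 + Z^{2}$ ($a{\left(Z \right)} = -3 + \left(-12 + Z Z\right) = -3 + \left(-12 + Z^{2}\right) = -15 + Z^{2}$)
$J{\left(M \right)} = - \frac{M}{3}$
$B{\left(p \right)} = - \frac{1}{868}$ ($B{\left(p \right)} = \frac{1}{-868} = - \frac{1}{868}$)
$T = \frac{1}{278025}$ ($T = \frac{1}{\left(-15 + \left(-8\right)^{2}\right) + 277976} = \frac{1}{\left(-15 + 64\right) + 277976} = \frac{1}{49 + 277976} = \frac{1}{278025} \approx 3.5968 \cdot 10^{-6}$)
$B{\left(J{\left(3 \right)} \right)} - T = - \frac{1}{868} - \frac{1}{278025} = - \frac{278893}{241325700}$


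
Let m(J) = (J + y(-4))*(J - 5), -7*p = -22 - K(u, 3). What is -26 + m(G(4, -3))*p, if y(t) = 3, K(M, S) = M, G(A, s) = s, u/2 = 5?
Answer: -26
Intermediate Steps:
u = 10 (u = 2*5 = 10)
p = 32/7 (p = -(-22 - 1*10)/7 = -(-22 - 10)/7 = -⅐*(-32) = 32/7 ≈ 4.5714)
m(J) = (-5 + J)*(3 + J) (m(J) = (J + 3)*(J - 5) = (3 + J)*(-5 + J) = (-5 + J)*(3 + J))
-26 + m(G(4, -3))*p = -26 + (-15 + (-3)² - 2*(-3))*(32/7) = -26 + (-15 + 9 + 6)*(32/7) = -26 + 0*(32/7) = -26 + 0 = -26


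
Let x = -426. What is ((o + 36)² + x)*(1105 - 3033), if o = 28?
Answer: -7075760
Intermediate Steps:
((o + 36)² + x)*(1105 - 3033) = ((28 + 36)² - 426)*(1105 - 3033) = (64² - 426)*(-1928) = (4096 - 426)*(-1928) = 3670*(-1928) = -7075760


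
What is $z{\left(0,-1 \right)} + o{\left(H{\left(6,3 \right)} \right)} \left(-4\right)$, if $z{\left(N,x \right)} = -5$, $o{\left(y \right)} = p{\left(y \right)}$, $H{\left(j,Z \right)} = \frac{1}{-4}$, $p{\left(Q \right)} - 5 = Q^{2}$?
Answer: $- \frac{101}{4} \approx -25.25$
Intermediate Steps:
$p{\left(Q \right)} = 5 + Q^{2}$
$H{\left(j,Z \right)} = - \frac{1}{4}$
$o{\left(y \right)} = 5 + y^{2}$
$z{\left(0,-1 \right)} + o{\left(H{\left(6,3 \right)} \right)} \left(-4\right) = -5 + \left(5 + \left(- \frac{1}{4}\right)^{2}\right) \left(-4\right) = -5 + \left(5 + \frac{1}{16}\right) \left(-4\right) = -5 + \frac{81}{16} \left(-4\right) = -5 - \frac{81}{4} = - \frac{101}{4}$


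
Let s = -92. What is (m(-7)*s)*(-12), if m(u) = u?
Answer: -7728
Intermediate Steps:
(m(-7)*s)*(-12) = -7*(-92)*(-12) = 644*(-12) = -7728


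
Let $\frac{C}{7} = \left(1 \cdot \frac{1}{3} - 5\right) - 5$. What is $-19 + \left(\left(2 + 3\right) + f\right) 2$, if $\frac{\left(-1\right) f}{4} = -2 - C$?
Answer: $- \frac{1603}{3} \approx -534.33$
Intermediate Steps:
$C = - \frac{203}{3}$ ($C = 7 \left(\left(1 \cdot \frac{1}{3} - 5\right) - 5\right) = 7 \left(\left(\frac{1}{3} - 5\right) - 5\right) = 7 \left(- \frac{14}{3} - 5\right) = 7 \left(- \frac{29}{3}\right) = - \frac{203}{3} \approx -67.667$)
$f = - \frac{788}{3}$ ($f = - 4 \left(-2 - - \frac{203}{3}\right) = - 4 \left(-2 + \frac{203}{3}\right) = \left(-4\right) \frac{197}{3} = - \frac{788}{3} \approx -262.67$)
$-19 + \left(\left(2 + 3\right) + f\right) 2 = -19 + \left(\left(2 + 3\right) - \frac{788}{3}\right) 2 = -19 + \left(5 - \frac{788}{3}\right) 2 = -19 - \frac{1546}{3} = - \frac{1603}{3}$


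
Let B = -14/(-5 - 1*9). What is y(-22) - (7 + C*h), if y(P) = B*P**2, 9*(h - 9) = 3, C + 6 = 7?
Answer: 1403/3 ≈ 467.67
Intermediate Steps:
C = 1 (C = -6 + 7 = 1)
h = 28/3 (h = 9 + (1/9)*3 = 9 + 1/3 = 28/3 ≈ 9.3333)
B = 1 (B = -14/(-5 - 9) = -14/(-14) = -14*(-1/14) = 1)
y(P) = P**2 (y(P) = 1*P**2 = P**2)
y(-22) - (7 + C*h) = (-22)**2 - (7 + 1*(28/3)) = 484 - (7 + 28/3) = 484 - 1*49/3 = 484 - 49/3 = 1403/3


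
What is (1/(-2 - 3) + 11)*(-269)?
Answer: -14526/5 ≈ -2905.2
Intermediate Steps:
(1/(-2 - 3) + 11)*(-269) = (1/(-5) + 11)*(-269) = (-1/5 + 11)*(-269) = (54/5)*(-269) = -14526/5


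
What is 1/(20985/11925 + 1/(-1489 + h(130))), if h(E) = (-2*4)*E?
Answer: 670185/1179092 ≈ 0.56839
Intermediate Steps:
h(E) = -8*E
1/(20985/11925 + 1/(-1489 + h(130))) = 1/(20985/11925 + 1/(-1489 - 8*130)) = 1/(20985*(1/11925) + 1/(-1489 - 1040)) = 1/(1399/795 + 1/(-2529)) = 1/(1399/795 - 1/2529) = 1/(1179092/670185) = 670185/1179092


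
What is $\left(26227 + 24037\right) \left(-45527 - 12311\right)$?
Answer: $-2907169232$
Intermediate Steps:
$\left(26227 + 24037\right) \left(-45527 - 12311\right) = 50264 \left(-57838\right) = -2907169232$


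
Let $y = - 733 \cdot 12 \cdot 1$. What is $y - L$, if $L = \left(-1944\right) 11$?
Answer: $12588$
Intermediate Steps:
$L = -21384$
$y = -8796$ ($y = \left(-733\right) 12 = -8796$)
$y - L = -8796 - -21384 = -8796 + 21384 = 12588$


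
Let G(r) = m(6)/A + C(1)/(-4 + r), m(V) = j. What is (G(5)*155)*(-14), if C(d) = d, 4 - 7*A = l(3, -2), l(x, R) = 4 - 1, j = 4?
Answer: -62930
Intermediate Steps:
l(x, R) = 3
A = ⅐ (A = 4/7 - ⅐*3 = 4/7 - 3/7 = ⅐ ≈ 0.14286)
m(V) = 4
G(r) = 28 + 1/(-4 + r) (G(r) = 4/(⅐) + 1/(-4 + r) = 4*7 + 1/(-4 + r) = 28 + 1/(-4 + r))
(G(5)*155)*(-14) = (((-111 + 28*5)/(-4 + 5))*155)*(-14) = (((-111 + 140)/1)*155)*(-14) = ((1*29)*155)*(-14) = (29*155)*(-14) = 4495*(-14) = -62930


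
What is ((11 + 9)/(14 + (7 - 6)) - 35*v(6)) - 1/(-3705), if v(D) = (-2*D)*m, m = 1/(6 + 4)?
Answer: 53517/1235 ≈ 43.334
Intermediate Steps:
m = ⅒ (m = 1/10 = ⅒ ≈ 0.10000)
v(D) = -D/5 (v(D) = -2*D*(⅒) = -D/5)
((11 + 9)/(14 + (7 - 6)) - 35*v(6)) - 1/(-3705) = ((11 + 9)/(14 + (7 - 6)) - (-7)*6) - 1/(-3705) = (20/(14 + 1) - 35*(-6/5)) - 1*(-1/3705) = (20/15 + 42) + 1/3705 = (20*(1/15) + 42) + 1/3705 = (4/3 + 42) + 1/3705 = 130/3 + 1/3705 = 53517/1235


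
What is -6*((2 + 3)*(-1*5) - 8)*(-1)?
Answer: -198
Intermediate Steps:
-6*((2 + 3)*(-1*5) - 8)*(-1) = -6*(5*(-5) - 8)*(-1) = -6*(-25 - 8)*(-1) = -(-198)*(-1) = -6*33 = -198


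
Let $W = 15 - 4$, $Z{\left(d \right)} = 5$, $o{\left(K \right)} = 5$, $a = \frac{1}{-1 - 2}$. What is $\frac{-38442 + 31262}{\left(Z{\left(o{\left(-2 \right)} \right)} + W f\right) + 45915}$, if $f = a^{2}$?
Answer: $- \frac{64620}{413291} \approx -0.15635$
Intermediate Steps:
$a = - \frac{1}{3}$ ($a = \frac{1}{-3} = - \frac{1}{3} \approx -0.33333$)
$W = 11$ ($W = 15 - 4 = 11$)
$f = \frac{1}{9}$ ($f = \left(- \frac{1}{3}\right)^{2} = \frac{1}{9} \approx 0.11111$)
$\frac{-38442 + 31262}{\left(Z{\left(o{\left(-2 \right)} \right)} + W f\right) + 45915} = \frac{-38442 + 31262}{\left(5 + 11 \cdot \frac{1}{9}\right) + 45915} = - \frac{7180}{\left(5 + \frac{11}{9}\right) + 45915} = - \frac{7180}{\frac{56}{9} + 45915} = - \frac{7180}{\frac{413291}{9}} = \left(-7180\right) \frac{9}{413291} = - \frac{64620}{413291}$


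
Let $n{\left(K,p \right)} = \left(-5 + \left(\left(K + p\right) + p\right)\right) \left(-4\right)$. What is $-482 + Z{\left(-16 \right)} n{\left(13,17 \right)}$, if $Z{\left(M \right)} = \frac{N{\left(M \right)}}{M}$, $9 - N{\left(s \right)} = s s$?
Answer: $- \frac{6151}{2} \approx -3075.5$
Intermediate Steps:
$N{\left(s \right)} = 9 - s^{2}$ ($N{\left(s \right)} = 9 - s s = 9 - s^{2}$)
$Z{\left(M \right)} = \frac{9 - M^{2}}{M}$
$n{\left(K,p \right)} = 20 - 8 p - 4 K$ ($n{\left(K,p \right)} = \left(-5 + \left(K + 2 p\right)\right) \left(-4\right) = \left(-5 + K + 2 p\right) \left(-4\right) = 20 - 8 p - 4 K$)
$-482 + Z{\left(-16 \right)} n{\left(13,17 \right)} = -482 + \left(\left(-1\right) \left(-16\right) + \frac{9}{-16}\right) \left(20 - 136 - 52\right) = -482 + \left(16 + 9 \left(- \frac{1}{16}\right)\right) \left(20 - 136 - 52\right) = -482 + \left(16 - \frac{9}{16}\right) \left(-168\right) = -482 + \frac{247}{16} \left(-168\right) = -482 - \frac{5187}{2} = - \frac{6151}{2}$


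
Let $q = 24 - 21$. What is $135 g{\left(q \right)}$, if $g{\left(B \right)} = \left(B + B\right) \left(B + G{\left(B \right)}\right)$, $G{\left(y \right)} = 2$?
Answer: $4050$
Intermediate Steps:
$q = 3$ ($q = 24 - 21 = 3$)
$g{\left(B \right)} = 2 B \left(2 + B\right)$ ($g{\left(B \right)} = \left(B + B\right) \left(B + 2\right) = 2 B \left(2 + B\right)$)
$135 g{\left(q \right)} = 135 \cdot 2 \cdot 3 \left(2 + 3\right) = 135 \cdot 2 \cdot 3 \cdot 5 = 135 \cdot 30 = 4050$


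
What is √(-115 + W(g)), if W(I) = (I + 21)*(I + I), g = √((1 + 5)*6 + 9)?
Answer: √(-25 + 126*√5) ≈ 16.023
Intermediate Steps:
g = 3*√5 (g = √(6*6 + 9) = √(36 + 9) = √45 = 3*√5 ≈ 6.7082)
W(I) = 2*I*(21 + I) (W(I) = (21 + I)*(2*I) = 2*I*(21 + I))
√(-115 + W(g)) = √(-115 + 2*(3*√5)*(21 + 3*√5)) = √(-115 + 6*√5*(21 + 3*√5))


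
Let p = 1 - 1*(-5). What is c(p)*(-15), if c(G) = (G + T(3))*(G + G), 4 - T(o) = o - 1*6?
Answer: -2340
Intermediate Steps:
T(o) = 10 - o (T(o) = 4 - (o - 1*6) = 4 - (o - 6) = 4 - (-6 + o) = 4 + (6 - o) = 10 - o)
p = 6 (p = 1 + 5 = 6)
c(G) = 2*G*(7 + G) (c(G) = (G + (10 - 1*3))*(G + G) = (G + (10 - 3))*(2*G) = (G + 7)*(2*G) = (7 + G)*(2*G) = 2*G*(7 + G))
c(p)*(-15) = (2*6*(7 + 6))*(-15) = (2*6*13)*(-15) = 156*(-15) = -2340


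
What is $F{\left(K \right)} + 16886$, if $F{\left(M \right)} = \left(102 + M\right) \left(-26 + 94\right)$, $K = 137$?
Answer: $33138$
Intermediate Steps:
$F{\left(M \right)} = 6936 + 68 M$ ($F{\left(M \right)} = \left(102 + M\right) 68 = 6936 + 68 M$)
$F{\left(K \right)} + 16886 = \left(6936 + 68 \cdot 137\right) + 16886 = \left(6936 + 9316\right) + 16886 = 16252 + 16886 = 33138$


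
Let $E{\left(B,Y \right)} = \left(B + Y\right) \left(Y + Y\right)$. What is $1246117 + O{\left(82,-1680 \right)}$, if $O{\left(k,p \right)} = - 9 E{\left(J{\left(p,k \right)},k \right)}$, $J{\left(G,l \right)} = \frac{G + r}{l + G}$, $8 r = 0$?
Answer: $\frac{897703075}{799} \approx 1.1235 \cdot 10^{6}$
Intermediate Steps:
$r = 0$ ($r = \frac{1}{8} \cdot 0 = 0$)
$J{\left(G,l \right)} = \frac{G}{G + l}$ ($J{\left(G,l \right)} = \frac{G + 0}{l + G} = \frac{G}{G + l}$)
$E{\left(B,Y \right)} = 2 Y \left(B + Y\right)$ ($E{\left(B,Y \right)} = \left(B + Y\right) 2 Y = 2 Y \left(B + Y\right)$)
$O{\left(k,p \right)} = - 18 k \left(k + \frac{p}{k + p}\right)$ ($O{\left(k,p \right)} = - 9 \cdot 2 k \left(\frac{p}{p + k} + k\right) = - 9 \cdot 2 k \left(\frac{p}{k + p} + k\right) = - 9 \cdot 2 k \left(k + \frac{p}{k + p}\right) = - 18 k \left(k + \frac{p}{k + p}\right)$)
$1246117 + O{\left(82,-1680 \right)} = 1246117 - \frac{1476 \left(-1680 + 82 \left(82 - 1680\right)\right)}{82 - 1680} = 1246117 - \frac{1476 \left(-1680 + 82 \left(-1598\right)\right)}{-1598} = 1246117 - 1476 \left(- \frac{1}{1598}\right) \left(-1680 - 131036\right) = 1246117 - 1476 \left(- \frac{1}{1598}\right) \left(-132716\right) = 1246117 - \frac{97944408}{799} = \frac{897703075}{799}$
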